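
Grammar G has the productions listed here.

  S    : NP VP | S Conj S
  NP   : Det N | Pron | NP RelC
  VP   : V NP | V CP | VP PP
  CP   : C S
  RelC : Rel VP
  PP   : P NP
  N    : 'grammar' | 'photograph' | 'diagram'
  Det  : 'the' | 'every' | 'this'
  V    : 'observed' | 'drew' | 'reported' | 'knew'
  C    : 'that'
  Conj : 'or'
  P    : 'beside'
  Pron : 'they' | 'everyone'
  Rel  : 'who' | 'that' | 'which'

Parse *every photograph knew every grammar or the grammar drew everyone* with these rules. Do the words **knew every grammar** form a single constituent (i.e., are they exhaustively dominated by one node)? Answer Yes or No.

[S [S [NP [Det every] [N photograph]] [VP [V knew] [NP [Det every] [N grammar]]]] [Conj or] [S [NP [Det the] [N grammar]] [VP [V drew] [NP [Pron everyone]]]]]
The words 'knew every grammar' are exhaustively dominated by a single VP node (built by VP → V NP), so they form a constituent.

Yes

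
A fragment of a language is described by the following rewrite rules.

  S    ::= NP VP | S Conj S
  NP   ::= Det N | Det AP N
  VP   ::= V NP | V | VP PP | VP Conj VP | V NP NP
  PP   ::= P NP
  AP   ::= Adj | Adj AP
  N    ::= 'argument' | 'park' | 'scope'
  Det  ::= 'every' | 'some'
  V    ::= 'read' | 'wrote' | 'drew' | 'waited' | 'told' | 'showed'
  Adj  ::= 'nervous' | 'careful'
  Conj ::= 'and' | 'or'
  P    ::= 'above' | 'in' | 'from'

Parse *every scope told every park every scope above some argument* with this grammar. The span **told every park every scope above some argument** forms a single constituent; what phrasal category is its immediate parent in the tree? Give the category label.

S

[S [NP [Det every] [N scope]] [VP [VP [V told] [NP [Det every] [N park]] [NP [Det every] [N scope]]] [PP [P above] [NP [Det some] [N argument]]]]]
The span 'told every park every scope above some argument' is the VP node built by VP → VP PP.
Its mother is the S built by S → NP VP.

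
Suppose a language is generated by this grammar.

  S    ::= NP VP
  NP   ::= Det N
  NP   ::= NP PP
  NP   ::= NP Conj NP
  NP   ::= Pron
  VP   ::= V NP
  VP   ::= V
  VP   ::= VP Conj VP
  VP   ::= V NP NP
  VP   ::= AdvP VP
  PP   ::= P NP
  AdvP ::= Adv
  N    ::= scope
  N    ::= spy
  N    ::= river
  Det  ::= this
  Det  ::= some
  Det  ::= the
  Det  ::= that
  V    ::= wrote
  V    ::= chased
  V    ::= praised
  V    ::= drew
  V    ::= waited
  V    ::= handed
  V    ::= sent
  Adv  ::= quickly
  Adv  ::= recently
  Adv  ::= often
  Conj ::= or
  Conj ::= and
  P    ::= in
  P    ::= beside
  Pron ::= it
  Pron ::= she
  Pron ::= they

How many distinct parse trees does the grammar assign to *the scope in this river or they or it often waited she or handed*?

10

Two of the 10 distinct bracketings:
[S [NP [NP [Det the] [N scope]] [PP [P in] [NP [NP [Det this] [N river]] [Conj or] [NP [NP [Pron they]] [Conj or] [NP [Pron it]]]]]] [VP [VP [AdvP [Adv often]] [VP [V waited] [NP [Pron she]]]] [Conj or] [VP [V handed]]]]
[S [NP [NP [Det the] [N scope]] [PP [P in] [NP [NP [Det this] [N river]] [Conj or] [NP [NP [Pron they]] [Conj or] [NP [Pron it]]]]]] [VP [AdvP [Adv often]] [VP [VP [V waited] [NP [Pron she]]] [Conj or] [VP [V handed]]]]]
The trees differ in how a recursive rule is bracketed over the same span.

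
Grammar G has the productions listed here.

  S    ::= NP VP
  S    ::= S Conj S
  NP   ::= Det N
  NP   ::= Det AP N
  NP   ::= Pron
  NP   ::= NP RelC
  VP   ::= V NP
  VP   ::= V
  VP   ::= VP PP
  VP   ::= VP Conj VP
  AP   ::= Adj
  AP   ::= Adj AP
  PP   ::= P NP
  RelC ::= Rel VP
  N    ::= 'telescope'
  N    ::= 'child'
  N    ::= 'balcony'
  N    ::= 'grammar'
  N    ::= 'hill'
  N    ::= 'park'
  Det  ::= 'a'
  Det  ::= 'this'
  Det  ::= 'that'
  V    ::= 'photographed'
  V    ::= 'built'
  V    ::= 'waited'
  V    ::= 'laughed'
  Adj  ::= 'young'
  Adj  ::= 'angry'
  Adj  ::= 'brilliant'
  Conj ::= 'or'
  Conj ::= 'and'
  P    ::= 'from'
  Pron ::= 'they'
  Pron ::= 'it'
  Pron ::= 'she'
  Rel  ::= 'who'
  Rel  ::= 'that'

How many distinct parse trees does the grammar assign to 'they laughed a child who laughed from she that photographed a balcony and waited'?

7

Two of the 7 distinct bracketings:
[S [NP [Pron they]] [VP [V laughed] [NP [NP [Det a] [N child]] [RelC [Rel who] [VP [VP [V laughed]] [PP [P from] [NP [NP [Pron she]] [RelC [Rel that] [VP [VP [V photographed] [NP [Det a] [N balcony]]] [Conj and] [VP [V waited]]]]]]]]]]]
[S [NP [Pron they]] [VP [V laughed] [NP [NP [Det a] [N child]] [RelC [Rel who] [VP [VP [VP [V laughed]] [PP [P from] [NP [NP [Pron she]] [RelC [Rel that] [VP [V photographed] [NP [Det a] [N balcony]]]]]]] [Conj and] [VP [V waited]]]]]]]
The trees differ in how a recursive rule is bracketed over the same span.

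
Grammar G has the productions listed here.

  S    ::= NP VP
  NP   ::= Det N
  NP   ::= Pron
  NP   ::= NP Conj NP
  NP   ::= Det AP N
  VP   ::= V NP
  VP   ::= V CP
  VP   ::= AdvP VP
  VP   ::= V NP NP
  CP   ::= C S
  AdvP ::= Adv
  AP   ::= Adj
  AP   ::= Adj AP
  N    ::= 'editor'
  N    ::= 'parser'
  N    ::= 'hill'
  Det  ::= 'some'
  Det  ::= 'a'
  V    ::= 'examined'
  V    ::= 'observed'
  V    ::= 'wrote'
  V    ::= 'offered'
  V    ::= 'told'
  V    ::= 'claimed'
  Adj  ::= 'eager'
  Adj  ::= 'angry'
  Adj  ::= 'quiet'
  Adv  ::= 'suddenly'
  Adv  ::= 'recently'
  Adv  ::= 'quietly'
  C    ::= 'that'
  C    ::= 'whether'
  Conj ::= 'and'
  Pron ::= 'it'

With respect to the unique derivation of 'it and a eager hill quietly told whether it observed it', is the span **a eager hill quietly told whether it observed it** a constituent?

[S [NP [NP [Pron it]] [Conj and] [NP [Det a] [AP [Adj eager]] [N hill]]] [VP [AdvP [Adv quietly]] [VP [V told] [CP [C whether] [S [NP [Pron it]] [VP [V observed] [NP [Pron it]]]]]]]]
The smallest constituent containing 'a eager hill quietly told whether it observed it' is the S spanning 'it and a eager hill quietly told whether it observed it'; no single node in the tree dominates exactly the given words.

No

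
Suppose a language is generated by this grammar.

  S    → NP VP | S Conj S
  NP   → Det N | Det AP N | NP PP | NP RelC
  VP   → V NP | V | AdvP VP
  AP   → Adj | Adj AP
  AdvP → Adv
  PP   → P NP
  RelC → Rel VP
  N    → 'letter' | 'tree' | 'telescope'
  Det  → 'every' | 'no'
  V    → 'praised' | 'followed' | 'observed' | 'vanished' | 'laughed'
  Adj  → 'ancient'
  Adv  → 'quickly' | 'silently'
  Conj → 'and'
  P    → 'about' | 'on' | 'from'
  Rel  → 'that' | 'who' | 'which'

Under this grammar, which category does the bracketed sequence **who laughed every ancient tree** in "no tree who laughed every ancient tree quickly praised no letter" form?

RelC

S
  NP
    NP
      Det: no
      N: tree
    RelC
      Rel: who
      VP
        V: laughed
        NP
          Det: every
          AP
            Adj: ancient
          N: tree
  VP
    AdvP
      Adv: quickly
    VP
      V: praised
      NP
        Det: no
        N: letter
The span 'who laughed every ancient tree' is the RelC node built by RelC → Rel VP.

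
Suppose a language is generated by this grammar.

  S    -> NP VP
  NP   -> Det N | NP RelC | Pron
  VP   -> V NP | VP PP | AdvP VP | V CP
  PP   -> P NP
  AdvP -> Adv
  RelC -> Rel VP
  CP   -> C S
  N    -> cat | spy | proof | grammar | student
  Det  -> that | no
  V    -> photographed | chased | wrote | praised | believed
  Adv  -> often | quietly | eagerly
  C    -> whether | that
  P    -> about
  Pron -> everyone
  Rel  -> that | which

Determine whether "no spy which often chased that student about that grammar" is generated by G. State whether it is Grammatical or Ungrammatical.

For S → NP VP, every NP-prefix leaves a non-VP remainder: after 'no spy' the remainder is not a VP; after 'no spy which often chased that student' the remainder is not a VP.

Ungrammatical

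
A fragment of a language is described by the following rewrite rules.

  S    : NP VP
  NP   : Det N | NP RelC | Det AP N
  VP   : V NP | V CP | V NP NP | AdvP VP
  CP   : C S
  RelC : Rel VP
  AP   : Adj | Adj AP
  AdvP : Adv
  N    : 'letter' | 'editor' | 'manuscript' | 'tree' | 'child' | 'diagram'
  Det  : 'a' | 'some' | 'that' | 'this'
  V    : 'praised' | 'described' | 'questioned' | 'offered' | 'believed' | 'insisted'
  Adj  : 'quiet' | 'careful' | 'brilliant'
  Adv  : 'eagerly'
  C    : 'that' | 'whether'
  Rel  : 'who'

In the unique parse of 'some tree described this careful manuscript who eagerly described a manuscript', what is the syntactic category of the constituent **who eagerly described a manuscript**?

RelC

[S [NP [Det some] [N tree]] [VP [V described] [NP [NP [Det this] [AP [Adj careful]] [N manuscript]] [RelC [Rel who] [VP [AdvP [Adv eagerly]] [VP [V described] [NP [Det a] [N manuscript]]]]]]]]
The span 'who eagerly described a manuscript' is the RelC node built by RelC → Rel VP.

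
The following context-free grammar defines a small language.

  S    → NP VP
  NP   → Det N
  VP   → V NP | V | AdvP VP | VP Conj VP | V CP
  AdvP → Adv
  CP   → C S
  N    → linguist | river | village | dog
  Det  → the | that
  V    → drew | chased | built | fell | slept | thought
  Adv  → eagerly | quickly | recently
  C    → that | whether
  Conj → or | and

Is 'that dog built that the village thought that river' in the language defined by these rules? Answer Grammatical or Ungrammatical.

Grammatical

[S [NP [Det that] [N dog]] [VP [V built] [CP [C that] [S [NP [Det the] [N village]] [VP [V thought] [NP [Det that] [N river]]]]]]]
The bracketing above is licensed at every node by one of the given productions, with S at the root.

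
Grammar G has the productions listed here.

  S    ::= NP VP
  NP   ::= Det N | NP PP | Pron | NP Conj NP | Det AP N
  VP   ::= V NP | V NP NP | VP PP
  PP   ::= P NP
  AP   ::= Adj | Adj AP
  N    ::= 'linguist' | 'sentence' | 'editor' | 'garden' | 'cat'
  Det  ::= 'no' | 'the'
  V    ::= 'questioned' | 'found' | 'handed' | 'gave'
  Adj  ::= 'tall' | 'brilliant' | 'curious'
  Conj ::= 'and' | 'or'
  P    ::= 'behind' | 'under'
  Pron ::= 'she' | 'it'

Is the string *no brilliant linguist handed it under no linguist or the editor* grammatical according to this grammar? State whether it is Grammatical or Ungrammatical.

Grammatical

S
  NP
    Det: no
    AP
      Adj: brilliant
    N: linguist
  VP
    V: handed
    NP
      NP
        Pron: it
      PP
        P: under
        NP
          NP
            Det: no
            N: linguist
          Conj: or
          NP
            Det: the
            N: editor
Every word is introduced by a lexical rule and the phrasal rules combine the resulting categories into a single S.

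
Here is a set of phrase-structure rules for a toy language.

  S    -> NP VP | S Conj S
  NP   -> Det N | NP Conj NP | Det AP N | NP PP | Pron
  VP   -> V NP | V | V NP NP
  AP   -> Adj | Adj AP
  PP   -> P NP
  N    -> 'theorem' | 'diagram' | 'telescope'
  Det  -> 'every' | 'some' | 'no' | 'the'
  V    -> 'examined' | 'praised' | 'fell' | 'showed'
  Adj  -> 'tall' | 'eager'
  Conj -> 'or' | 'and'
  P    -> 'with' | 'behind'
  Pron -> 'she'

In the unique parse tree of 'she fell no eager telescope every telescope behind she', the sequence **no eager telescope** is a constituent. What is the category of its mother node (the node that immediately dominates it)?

[S [NP [Pron she]] [VP [V fell] [NP [Det no] [AP [Adj eager]] [N telescope]] [NP [NP [Det every] [N telescope]] [PP [P behind] [NP [Pron she]]]]]]
The span 'no eager telescope' is the NP node built by NP → Det AP N.
Its mother is the VP built by VP → V NP NP.

VP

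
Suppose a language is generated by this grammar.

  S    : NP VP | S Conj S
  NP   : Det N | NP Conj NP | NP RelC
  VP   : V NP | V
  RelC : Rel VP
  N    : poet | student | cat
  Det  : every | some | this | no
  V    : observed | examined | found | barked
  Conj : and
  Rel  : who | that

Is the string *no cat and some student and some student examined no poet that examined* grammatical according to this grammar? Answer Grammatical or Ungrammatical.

S
  NP
    NP
      Det: no
      N: cat
    Conj: and
    NP
      NP
        Det: some
        N: student
      Conj: and
      NP
        Det: some
        N: student
  VP
    V: examined
    NP
      NP
        Det: no
        N: poet
      RelC
        Rel: that
        VP
          V: examined
Each bracket corresponds to one application of a listed rule, so the string is derivable from S.

Grammatical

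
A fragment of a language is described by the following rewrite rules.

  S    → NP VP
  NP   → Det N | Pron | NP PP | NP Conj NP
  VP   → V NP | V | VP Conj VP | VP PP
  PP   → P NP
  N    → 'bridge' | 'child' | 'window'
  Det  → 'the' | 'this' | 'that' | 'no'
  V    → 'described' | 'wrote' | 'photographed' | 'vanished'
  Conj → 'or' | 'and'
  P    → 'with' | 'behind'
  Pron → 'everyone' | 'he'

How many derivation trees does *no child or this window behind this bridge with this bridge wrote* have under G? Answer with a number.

Two of the 5 distinct bracketings:
[S [NP [NP [NP [Det no] [N child]] [Conj or] [NP [Det this] [N window]]] [PP [P behind] [NP [NP [Det this] [N bridge]] [PP [P with] [NP [Det this] [N bridge]]]]]] [VP [V wrote]]]
[S [NP [NP [NP [NP [Det no] [N child]] [Conj or] [NP [Det this] [N window]]] [PP [P behind] [NP [Det this] [N bridge]]]] [PP [P with] [NP [Det this] [N bridge]]]] [VP [V wrote]]]
The trees differ in how a recursive rule is bracketed over the same span.

5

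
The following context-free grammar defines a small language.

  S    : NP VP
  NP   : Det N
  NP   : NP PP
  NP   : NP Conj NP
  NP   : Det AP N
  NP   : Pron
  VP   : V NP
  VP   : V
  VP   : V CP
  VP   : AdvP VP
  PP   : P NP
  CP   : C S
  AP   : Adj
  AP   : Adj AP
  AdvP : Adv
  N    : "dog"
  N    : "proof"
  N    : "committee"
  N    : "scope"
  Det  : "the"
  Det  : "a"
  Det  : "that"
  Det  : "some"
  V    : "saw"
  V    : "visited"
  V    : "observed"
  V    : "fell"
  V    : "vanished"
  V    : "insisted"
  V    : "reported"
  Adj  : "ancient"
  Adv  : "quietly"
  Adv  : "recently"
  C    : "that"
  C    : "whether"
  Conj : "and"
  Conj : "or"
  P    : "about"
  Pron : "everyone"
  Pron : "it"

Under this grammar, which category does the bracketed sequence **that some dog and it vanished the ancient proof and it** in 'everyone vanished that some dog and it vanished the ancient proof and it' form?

CP

[S [NP [Pron everyone]] [VP [V vanished] [CP [C that] [S [NP [NP [Det some] [N dog]] [Conj and] [NP [Pron it]]] [VP [V vanished] [NP [NP [Det the] [AP [Adj ancient]] [N proof]] [Conj and] [NP [Pron it]]]]]]]]
The span 'that some dog and it vanished the ancient proof and it' is the CP node built by CP → C S.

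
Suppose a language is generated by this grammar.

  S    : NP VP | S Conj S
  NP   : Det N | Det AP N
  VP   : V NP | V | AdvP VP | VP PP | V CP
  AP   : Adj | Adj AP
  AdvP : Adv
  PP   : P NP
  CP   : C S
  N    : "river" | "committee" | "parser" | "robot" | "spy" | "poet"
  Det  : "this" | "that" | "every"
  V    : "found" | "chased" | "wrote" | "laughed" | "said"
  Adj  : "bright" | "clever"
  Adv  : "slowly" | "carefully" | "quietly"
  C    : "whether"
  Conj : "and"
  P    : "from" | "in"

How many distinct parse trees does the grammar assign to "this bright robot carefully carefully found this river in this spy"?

Two of the 3 distinct bracketings:
[S [NP [Det this] [AP [Adj bright]] [N robot]] [VP [AdvP [Adv carefully]] [VP [AdvP [Adv carefully]] [VP [VP [V found] [NP [Det this] [N river]]] [PP [P in] [NP [Det this] [N spy]]]]]]]
[S [NP [Det this] [AP [Adj bright]] [N robot]] [VP [AdvP [Adv carefully]] [VP [VP [AdvP [Adv carefully]] [VP [V found] [NP [Det this] [N river]]]] [PP [P in] [NP [Det this] [N spy]]]]]]
The trees differ in how a recursive rule is bracketed over the same span.

3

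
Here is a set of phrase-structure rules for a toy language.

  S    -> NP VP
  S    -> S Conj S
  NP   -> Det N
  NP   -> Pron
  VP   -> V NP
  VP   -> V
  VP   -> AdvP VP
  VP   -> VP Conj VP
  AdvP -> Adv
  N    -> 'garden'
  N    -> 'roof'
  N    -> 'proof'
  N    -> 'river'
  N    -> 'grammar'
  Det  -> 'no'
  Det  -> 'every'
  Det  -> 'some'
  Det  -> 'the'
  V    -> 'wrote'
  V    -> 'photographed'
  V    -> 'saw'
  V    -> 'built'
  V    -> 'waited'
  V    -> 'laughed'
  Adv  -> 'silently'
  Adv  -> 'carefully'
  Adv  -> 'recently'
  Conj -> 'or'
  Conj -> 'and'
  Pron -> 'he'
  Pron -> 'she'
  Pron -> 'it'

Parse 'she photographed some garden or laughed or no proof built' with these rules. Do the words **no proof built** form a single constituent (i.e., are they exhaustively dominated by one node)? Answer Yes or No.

Yes

[S [S [NP [Pron she]] [VP [VP [V photographed] [NP [Det some] [N garden]]] [Conj or] [VP [V laughed]]]] [Conj or] [S [NP [Det no] [N proof]] [VP [V built]]]]
The words 'no proof built' are exhaustively dominated by a single S node (built by S → NP VP), so they form a constituent.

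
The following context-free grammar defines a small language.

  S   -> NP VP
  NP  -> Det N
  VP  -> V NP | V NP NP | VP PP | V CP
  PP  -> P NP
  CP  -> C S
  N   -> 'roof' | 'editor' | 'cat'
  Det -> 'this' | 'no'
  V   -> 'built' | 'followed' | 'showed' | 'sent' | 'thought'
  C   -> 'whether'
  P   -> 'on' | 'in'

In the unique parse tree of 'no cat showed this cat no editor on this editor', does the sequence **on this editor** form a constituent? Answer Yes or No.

[S [NP [Det no] [N cat]] [VP [VP [V showed] [NP [Det this] [N cat]] [NP [Det no] [N editor]]] [PP [P on] [NP [Det this] [N editor]]]]]
The words 'on this editor' are exhaustively dominated by a single PP node (built by PP → P NP), so they form a constituent.

Yes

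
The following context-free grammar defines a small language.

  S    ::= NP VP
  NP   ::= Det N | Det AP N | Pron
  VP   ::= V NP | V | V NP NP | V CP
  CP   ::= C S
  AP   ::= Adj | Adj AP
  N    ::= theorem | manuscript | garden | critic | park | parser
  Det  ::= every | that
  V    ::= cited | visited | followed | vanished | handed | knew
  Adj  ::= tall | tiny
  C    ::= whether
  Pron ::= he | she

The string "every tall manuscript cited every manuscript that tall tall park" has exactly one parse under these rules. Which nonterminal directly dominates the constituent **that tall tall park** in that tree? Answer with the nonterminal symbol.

[S [NP [Det every] [AP [Adj tall]] [N manuscript]] [VP [V cited] [NP [Det every] [N manuscript]] [NP [Det that] [AP [Adj tall] [AP [Adj tall]]] [N park]]]]
The span 'that tall tall park' is the NP node built by NP → Det AP N.
Its mother is the VP built by VP → V NP NP.

VP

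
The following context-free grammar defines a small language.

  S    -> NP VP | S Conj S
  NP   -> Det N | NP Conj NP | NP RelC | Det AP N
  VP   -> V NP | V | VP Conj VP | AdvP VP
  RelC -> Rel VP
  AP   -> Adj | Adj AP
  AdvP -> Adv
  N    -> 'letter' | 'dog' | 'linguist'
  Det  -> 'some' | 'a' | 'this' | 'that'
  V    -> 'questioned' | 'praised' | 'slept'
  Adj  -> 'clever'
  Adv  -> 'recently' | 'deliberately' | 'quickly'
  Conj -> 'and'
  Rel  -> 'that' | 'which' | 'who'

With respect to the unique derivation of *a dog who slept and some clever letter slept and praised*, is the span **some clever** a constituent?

No

[S [NP [NP [NP [Det a] [N dog]] [RelC [Rel who] [VP [V slept]]]] [Conj and] [NP [Det some] [AP [Adj clever]] [N letter]]] [VP [VP [V slept]] [Conj and] [VP [V praised]]]]
The smallest constituent containing 'some clever' is the NP spanning 'some clever letter'; no single node in the tree dominates exactly the given words.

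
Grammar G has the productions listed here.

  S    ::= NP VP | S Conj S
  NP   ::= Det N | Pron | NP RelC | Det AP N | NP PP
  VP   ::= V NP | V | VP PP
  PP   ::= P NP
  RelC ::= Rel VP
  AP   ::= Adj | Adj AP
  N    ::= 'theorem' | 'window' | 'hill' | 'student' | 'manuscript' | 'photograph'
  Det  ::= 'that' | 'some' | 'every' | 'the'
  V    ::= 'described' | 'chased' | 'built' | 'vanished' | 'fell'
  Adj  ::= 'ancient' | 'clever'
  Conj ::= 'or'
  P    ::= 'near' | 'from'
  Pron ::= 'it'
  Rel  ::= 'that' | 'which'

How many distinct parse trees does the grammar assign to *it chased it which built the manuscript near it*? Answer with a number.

4

Two of the 4 distinct bracketings:
[S [NP [Pron it]] [VP [V chased] [NP [NP [Pron it]] [RelC [Rel which] [VP [V built] [NP [NP [Det the] [N manuscript]] [PP [P near] [NP [Pron it]]]]]]]]]
[S [NP [Pron it]] [VP [V chased] [NP [NP [Pron it]] [RelC [Rel which] [VP [VP [V built] [NP [Det the] [N manuscript]]] [PP [P near] [NP [Pron it]]]]]]]]
The difference turns on whether NP → NP PP is used at the relevant span, versus an alternative expansion of NP.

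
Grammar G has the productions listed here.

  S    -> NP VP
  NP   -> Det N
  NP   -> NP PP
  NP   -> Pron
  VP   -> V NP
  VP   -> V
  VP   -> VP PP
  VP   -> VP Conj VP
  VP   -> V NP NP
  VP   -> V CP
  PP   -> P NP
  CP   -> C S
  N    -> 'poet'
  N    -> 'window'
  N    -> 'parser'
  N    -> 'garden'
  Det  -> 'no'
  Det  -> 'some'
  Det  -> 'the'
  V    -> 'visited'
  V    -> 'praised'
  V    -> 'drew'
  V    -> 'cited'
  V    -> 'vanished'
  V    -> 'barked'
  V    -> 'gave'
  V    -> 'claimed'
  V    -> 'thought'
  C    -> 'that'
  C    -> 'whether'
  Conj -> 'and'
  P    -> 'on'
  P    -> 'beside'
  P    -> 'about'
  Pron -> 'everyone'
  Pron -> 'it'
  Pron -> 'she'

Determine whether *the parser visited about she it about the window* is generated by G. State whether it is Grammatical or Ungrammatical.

Ungrammatical

For S → NP VP, the only prefix that parses as NP is 'the parser', but the remainder 'visited about she it about the window' is not a VP under these rules.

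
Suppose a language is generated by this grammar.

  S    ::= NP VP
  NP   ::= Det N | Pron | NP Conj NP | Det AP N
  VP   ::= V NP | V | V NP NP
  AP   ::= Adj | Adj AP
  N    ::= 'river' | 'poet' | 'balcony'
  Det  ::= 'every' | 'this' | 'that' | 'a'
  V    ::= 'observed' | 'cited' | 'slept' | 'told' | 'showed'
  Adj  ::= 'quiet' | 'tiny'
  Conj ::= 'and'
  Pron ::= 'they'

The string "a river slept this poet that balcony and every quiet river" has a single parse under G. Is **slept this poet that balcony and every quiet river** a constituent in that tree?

Yes

[S [NP [Det a] [N river]] [VP [V slept] [NP [Det this] [N poet]] [NP [NP [Det that] [N balcony]] [Conj and] [NP [Det every] [AP [Adj quiet]] [N river]]]]]
The words 'slept this poet that balcony and every quiet river' are exhaustively dominated by a single VP node (built by VP → V NP NP), so they form a constituent.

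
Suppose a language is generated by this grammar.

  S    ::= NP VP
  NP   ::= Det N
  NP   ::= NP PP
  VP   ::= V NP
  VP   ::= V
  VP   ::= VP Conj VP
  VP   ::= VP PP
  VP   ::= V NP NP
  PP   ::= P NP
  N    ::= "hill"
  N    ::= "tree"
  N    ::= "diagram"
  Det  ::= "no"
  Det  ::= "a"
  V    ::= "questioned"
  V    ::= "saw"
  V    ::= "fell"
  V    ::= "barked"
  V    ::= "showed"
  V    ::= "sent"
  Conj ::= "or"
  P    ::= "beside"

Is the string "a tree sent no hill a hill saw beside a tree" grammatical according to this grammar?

For S → NP VP, the only prefix that parses as NP is 'a tree', but the remainder 'sent no hill a hill saw beside a tree' is not a VP under these rules.

Ungrammatical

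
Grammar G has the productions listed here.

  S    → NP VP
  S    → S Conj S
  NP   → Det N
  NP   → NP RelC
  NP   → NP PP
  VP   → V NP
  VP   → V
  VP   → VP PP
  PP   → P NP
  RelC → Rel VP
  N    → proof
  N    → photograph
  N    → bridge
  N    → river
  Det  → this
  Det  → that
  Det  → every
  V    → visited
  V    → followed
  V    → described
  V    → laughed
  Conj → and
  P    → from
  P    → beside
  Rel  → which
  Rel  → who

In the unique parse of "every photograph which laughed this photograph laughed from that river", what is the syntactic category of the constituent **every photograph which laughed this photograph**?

S
  NP
    NP
      Det: every
      N: photograph
    RelC
      Rel: which
      VP
        V: laughed
        NP
          Det: this
          N: photograph
  VP
    VP
      V: laughed
    PP
      P: from
      NP
        Det: that
        N: river
The span 'every photograph which laughed this photograph' is the NP node built by NP → NP RelC.

NP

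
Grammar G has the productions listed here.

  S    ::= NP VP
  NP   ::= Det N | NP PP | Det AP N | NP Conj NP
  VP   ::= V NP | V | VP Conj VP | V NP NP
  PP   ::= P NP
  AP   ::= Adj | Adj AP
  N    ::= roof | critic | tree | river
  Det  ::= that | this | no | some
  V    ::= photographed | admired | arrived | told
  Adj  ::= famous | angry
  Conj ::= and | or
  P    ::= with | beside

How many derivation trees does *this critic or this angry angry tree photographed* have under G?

[S [NP [NP [Det this] [N critic]] [Conj or] [NP [Det this] [AP [Adj angry] [AP [Adj angry]]] [N tree]]] [VP [V photographed]]]
No rule offers an alternative attachment or grouping for any span, so this is the only derivation.

1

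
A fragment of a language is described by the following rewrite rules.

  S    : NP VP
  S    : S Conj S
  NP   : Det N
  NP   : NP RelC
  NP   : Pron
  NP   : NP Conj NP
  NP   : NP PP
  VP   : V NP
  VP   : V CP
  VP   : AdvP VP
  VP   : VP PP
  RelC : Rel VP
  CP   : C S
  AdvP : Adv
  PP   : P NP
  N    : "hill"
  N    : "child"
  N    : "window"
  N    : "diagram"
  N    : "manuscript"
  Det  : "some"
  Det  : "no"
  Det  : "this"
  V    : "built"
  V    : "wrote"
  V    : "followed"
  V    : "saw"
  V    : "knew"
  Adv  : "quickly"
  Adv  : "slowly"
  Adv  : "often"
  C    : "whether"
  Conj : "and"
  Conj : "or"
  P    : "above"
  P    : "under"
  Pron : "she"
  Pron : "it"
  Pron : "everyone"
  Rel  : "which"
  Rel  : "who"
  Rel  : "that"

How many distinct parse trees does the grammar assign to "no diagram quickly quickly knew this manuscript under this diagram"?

Two of the 4 distinct bracketings:
[S [NP [Det no] [N diagram]] [VP [AdvP [Adv quickly]] [VP [AdvP [Adv quickly]] [VP [V knew] [NP [NP [Det this] [N manuscript]] [PP [P under] [NP [Det this] [N diagram]]]]]]]]
[S [NP [Det no] [N diagram]] [VP [AdvP [Adv quickly]] [VP [AdvP [Adv quickly]] [VP [VP [V knew] [NP [Det this] [N manuscript]]] [PP [P under] [NP [Det this] [N diagram]]]]]]]
The difference turns on whether NP → NP PP is used at the relevant span, versus an alternative expansion of NP.

4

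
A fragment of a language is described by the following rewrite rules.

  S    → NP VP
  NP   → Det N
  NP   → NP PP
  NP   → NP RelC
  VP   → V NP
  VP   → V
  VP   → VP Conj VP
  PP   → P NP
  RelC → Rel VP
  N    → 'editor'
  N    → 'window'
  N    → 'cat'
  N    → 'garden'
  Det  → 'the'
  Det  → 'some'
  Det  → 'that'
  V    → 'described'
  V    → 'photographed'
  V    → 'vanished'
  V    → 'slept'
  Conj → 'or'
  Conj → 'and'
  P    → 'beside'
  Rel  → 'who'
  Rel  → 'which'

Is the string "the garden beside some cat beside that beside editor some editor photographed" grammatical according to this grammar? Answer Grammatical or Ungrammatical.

Ungrammatical

A Det word can never sit immediately before a P word in any string this grammar generates, so the substring 'that beside' rules out a derivation.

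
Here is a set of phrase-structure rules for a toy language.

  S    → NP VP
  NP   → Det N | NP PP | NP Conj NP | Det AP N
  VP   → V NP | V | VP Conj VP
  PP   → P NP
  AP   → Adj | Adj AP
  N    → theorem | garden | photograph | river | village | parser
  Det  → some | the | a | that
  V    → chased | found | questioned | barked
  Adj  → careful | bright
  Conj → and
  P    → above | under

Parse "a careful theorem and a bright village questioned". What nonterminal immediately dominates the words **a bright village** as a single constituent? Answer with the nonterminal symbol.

NP

S
  NP
    NP
      Det: a
      AP
        Adj: careful
      N: theorem
    Conj: and
    NP
      Det: a
      AP
        Adj: bright
      N: village
  VP
    V: questioned
The span 'a bright village' is the NP node built by NP → Det AP N.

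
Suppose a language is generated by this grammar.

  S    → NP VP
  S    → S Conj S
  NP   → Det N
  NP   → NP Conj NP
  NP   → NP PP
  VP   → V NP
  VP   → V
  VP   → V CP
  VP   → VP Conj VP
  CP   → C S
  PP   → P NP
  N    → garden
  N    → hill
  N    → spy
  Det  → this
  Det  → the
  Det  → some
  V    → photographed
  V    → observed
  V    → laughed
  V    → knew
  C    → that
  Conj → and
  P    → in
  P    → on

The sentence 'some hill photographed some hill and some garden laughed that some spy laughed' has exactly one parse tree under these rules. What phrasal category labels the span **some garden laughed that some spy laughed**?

S

S
  S
    NP
      Det: some
      N: hill
    VP
      V: photographed
      NP
        Det: some
        N: hill
  Conj: and
  S
    NP
      Det: some
      N: garden
    VP
      V: laughed
      CP
        C: that
        S
          NP
            Det: some
            N: spy
          VP
            V: laughed
The span 'some garden laughed that some spy laughed' is the S node built by S → NP VP.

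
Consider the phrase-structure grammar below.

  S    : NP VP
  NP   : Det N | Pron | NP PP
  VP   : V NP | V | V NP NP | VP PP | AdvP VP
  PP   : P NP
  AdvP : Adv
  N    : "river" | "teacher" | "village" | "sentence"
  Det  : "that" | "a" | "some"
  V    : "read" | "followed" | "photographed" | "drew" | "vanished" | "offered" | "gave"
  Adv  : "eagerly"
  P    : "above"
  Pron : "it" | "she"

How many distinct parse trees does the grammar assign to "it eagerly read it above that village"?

Two of the 3 distinct bracketings:
[S [NP [Pron it]] [VP [VP [AdvP [Adv eagerly]] [VP [V read] [NP [Pron it]]]] [PP [P above] [NP [Det that] [N village]]]]]
[S [NP [Pron it]] [VP [AdvP [Adv eagerly]] [VP [V read] [NP [NP [Pron it]] [PP [P above] [NP [Det that] [N village]]]]]]]
The difference turns on whether NP → NP PP is used at the relevant span, versus an alternative expansion of NP.

3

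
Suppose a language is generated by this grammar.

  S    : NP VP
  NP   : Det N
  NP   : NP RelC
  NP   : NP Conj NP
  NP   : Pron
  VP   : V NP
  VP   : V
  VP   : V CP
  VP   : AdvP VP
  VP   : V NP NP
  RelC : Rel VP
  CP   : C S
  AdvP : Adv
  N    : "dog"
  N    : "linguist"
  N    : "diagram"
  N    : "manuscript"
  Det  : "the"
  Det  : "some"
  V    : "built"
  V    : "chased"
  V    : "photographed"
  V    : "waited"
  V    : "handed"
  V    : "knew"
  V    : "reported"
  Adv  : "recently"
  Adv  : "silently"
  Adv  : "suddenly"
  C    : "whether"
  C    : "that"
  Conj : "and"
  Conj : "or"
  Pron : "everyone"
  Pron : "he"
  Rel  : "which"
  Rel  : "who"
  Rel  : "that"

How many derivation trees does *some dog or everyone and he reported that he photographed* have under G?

The two bracketings:
[S [NP [NP [Det some] [N dog]] [Conj or] [NP [NP [Pron everyone]] [Conj and] [NP [Pron he]]]] [VP [V reported] [CP [C that] [S [NP [Pron he]] [VP [V photographed]]]]]]
[S [NP [NP [NP [Det some] [N dog]] [Conj or] [NP [Pron everyone]]] [Conj and] [NP [Pron he]]] [VP [V reported] [CP [C that] [S [NP [Pron he]] [VP [V photographed]]]]]]
The trees differ in how a recursive rule is bracketed over the same span.

2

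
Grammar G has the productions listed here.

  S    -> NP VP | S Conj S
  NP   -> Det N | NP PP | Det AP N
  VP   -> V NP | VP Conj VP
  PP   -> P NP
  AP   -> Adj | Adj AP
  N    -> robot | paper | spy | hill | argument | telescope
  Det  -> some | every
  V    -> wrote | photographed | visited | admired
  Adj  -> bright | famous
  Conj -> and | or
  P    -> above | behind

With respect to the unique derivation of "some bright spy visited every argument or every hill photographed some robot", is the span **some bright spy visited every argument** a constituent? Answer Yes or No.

[S [S [NP [Det some] [AP [Adj bright]] [N spy]] [VP [V visited] [NP [Det every] [N argument]]]] [Conj or] [S [NP [Det every] [N hill]] [VP [V photographed] [NP [Det some] [N robot]]]]]
The words 'some bright spy visited every argument' are exhaustively dominated by a single S node (built by S → NP VP), so they form a constituent.

Yes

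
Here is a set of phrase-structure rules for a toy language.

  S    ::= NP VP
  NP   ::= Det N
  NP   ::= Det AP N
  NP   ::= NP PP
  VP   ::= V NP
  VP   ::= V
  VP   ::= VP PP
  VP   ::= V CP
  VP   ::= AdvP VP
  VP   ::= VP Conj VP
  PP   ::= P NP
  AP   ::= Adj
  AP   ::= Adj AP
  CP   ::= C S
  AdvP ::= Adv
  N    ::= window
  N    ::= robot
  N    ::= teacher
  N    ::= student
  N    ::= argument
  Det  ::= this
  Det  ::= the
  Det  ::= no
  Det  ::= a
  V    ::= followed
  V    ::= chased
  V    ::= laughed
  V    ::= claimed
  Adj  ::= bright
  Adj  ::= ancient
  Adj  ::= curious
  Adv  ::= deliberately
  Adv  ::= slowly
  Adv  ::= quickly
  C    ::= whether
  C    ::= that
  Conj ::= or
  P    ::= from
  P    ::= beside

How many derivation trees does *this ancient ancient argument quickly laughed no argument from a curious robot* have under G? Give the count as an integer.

Two of the 3 distinct bracketings:
[S [NP [Det this] [AP [Adj ancient] [AP [Adj ancient]]] [N argument]] [VP [VP [AdvP [Adv quickly]] [VP [V laughed] [NP [Det no] [N argument]]]] [PP [P from] [NP [Det a] [AP [Adj curious]] [N robot]]]]]
[S [NP [Det this] [AP [Adj ancient] [AP [Adj ancient]]] [N argument]] [VP [AdvP [Adv quickly]] [VP [V laughed] [NP [NP [Det no] [N argument]] [PP [P from] [NP [Det a] [AP [Adj curious]] [N robot]]]]]]]
The difference turns on whether NP → NP PP is used at the relevant span, versus an alternative expansion of NP.

3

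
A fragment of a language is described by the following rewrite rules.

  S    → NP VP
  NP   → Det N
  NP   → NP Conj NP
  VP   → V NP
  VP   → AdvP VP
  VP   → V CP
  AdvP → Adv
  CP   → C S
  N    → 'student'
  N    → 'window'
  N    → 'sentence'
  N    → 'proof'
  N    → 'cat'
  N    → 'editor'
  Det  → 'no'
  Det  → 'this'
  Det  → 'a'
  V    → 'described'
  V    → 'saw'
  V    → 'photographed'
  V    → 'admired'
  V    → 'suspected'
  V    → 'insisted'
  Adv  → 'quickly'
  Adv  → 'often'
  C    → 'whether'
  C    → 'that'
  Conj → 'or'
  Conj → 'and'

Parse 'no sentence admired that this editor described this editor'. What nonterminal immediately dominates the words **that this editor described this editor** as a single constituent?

S
  NP
    Det: no
    N: sentence
  VP
    V: admired
    CP
      C: that
      S
        NP
          Det: this
          N: editor
        VP
          V: described
          NP
            Det: this
            N: editor
The span 'that this editor described this editor' is the CP node built by CP → C S.

CP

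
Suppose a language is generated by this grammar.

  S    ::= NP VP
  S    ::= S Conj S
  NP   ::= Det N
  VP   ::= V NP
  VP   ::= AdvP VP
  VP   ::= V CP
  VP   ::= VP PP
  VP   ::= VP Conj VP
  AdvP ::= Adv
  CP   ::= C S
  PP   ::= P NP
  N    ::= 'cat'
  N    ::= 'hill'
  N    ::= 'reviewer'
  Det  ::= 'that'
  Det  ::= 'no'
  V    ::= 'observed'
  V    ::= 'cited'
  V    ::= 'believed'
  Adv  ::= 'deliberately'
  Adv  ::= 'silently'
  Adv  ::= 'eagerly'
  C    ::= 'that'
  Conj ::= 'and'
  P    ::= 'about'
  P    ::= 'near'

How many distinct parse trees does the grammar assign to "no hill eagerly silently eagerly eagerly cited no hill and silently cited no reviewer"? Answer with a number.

5

Two of the 5 distinct bracketings:
[S [NP [Det no] [N hill]] [VP [AdvP [Adv eagerly]] [VP [AdvP [Adv silently]] [VP [AdvP [Adv eagerly]] [VP [AdvP [Adv eagerly]] [VP [VP [V cited] [NP [Det no] [N hill]]] [Conj and] [VP [AdvP [Adv silently]] [VP [V cited] [NP [Det no] [N reviewer]]]]]]]]]]
[S [NP [Det no] [N hill]] [VP [AdvP [Adv eagerly]] [VP [AdvP [Adv silently]] [VP [AdvP [Adv eagerly]] [VP [VP [AdvP [Adv eagerly]] [VP [V cited] [NP [Det no] [N hill]]]] [Conj and] [VP [AdvP [Adv silently]] [VP [V cited] [NP [Det no] [N reviewer]]]]]]]]]
The trees differ in how a recursive rule is bracketed over the same span.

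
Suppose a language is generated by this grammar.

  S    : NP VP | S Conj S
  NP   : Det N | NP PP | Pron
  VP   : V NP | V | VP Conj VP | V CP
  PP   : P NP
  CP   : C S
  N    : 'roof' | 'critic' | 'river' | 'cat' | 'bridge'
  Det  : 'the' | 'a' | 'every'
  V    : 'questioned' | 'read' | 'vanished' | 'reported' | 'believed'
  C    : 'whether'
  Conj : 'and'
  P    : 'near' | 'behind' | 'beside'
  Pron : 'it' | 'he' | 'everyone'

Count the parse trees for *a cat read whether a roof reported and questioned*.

2

The two bracketings:
[S [NP [Det a] [N cat]] [VP [VP [V read] [CP [C whether] [S [NP [Det a] [N roof]] [VP [V reported]]]]] [Conj and] [VP [V questioned]]]]
[S [NP [Det a] [N cat]] [VP [V read] [CP [C whether] [S [NP [Det a] [N roof]] [VP [VP [V reported]] [Conj and] [VP [V questioned]]]]]]]
The trees differ in how a recursive rule is bracketed over the same span.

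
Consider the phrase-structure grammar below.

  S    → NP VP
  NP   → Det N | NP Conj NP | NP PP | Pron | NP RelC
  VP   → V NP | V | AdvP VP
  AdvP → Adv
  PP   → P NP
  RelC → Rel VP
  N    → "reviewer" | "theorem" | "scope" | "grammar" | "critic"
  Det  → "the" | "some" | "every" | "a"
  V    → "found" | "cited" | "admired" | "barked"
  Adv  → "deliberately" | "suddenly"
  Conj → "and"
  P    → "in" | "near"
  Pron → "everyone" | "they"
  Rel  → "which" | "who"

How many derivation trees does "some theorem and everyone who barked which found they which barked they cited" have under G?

Two of the 7 distinct bracketings:
[S [NP [NP [Det some] [N theorem]] [Conj and] [NP [NP [NP [Pron everyone]] [RelC [Rel who] [VP [V barked]]]] [RelC [Rel which] [VP [V found] [NP [NP [Pron they]] [RelC [Rel which] [VP [V barked] [NP [Pron they]]]]]]]]] [VP [V cited]]]
[S [NP [NP [Det some] [N theorem]] [Conj and] [NP [NP [NP [NP [Pron everyone]] [RelC [Rel who] [VP [V barked]]]] [RelC [Rel which] [VP [V found] [NP [Pron they]]]]] [RelC [Rel which] [VP [V barked] [NP [Pron they]]]]]] [VP [V cited]]]
The trees differ in how a recursive rule is bracketed over the same span.

7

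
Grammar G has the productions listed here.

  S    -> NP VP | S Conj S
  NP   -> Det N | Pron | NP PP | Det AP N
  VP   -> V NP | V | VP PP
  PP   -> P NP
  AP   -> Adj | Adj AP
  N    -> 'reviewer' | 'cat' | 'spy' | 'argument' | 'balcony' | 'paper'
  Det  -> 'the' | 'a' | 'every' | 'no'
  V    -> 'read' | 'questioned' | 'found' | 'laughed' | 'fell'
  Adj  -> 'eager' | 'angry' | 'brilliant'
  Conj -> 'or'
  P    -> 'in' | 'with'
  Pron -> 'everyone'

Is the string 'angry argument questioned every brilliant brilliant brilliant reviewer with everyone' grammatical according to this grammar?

Ungrammatical

For S → NP VP, no prefix of the string parses as an NP. The alternative S rule S → S Conj S likewise has no satisfying split.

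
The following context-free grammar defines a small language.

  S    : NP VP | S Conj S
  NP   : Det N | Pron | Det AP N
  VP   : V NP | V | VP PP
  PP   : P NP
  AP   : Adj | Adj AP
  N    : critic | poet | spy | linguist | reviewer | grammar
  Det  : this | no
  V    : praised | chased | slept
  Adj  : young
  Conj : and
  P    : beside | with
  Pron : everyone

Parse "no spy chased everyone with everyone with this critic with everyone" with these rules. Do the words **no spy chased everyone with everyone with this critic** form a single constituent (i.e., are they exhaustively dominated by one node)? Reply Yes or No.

No

[S [NP [Det no] [N spy]] [VP [VP [VP [VP [V chased] [NP [Pron everyone]]] [PP [P with] [NP [Pron everyone]]]] [PP [P with] [NP [Det this] [N critic]]]] [PP [P with] [NP [Pron everyone]]]]]
The smallest constituent containing 'no spy chased everyone with everyone with this critic' is the S spanning 'no spy chased everyone with everyone with this critic with everyone'; no single node in the tree dominates exactly the given words.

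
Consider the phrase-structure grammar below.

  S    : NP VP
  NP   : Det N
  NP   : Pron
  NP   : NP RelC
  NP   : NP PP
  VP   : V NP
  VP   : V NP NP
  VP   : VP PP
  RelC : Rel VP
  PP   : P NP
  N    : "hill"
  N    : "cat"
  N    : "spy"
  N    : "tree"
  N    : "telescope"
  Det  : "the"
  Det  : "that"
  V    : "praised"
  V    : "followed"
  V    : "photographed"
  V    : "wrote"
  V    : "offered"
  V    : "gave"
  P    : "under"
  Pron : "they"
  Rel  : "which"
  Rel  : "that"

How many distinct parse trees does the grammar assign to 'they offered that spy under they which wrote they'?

Two of the 3 distinct bracketings:
[S [NP [Pron they]] [VP [V offered] [NP [NP [NP [Det that] [N spy]] [PP [P under] [NP [Pron they]]]] [RelC [Rel which] [VP [V wrote] [NP [Pron they]]]]]]]
[S [NP [Pron they]] [VP [V offered] [NP [NP [Det that] [N spy]] [PP [P under] [NP [NP [Pron they]] [RelC [Rel which] [VP [V wrote] [NP [Pron they]]]]]]]]]
The trees differ in how a recursive rule is bracketed over the same span.

3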